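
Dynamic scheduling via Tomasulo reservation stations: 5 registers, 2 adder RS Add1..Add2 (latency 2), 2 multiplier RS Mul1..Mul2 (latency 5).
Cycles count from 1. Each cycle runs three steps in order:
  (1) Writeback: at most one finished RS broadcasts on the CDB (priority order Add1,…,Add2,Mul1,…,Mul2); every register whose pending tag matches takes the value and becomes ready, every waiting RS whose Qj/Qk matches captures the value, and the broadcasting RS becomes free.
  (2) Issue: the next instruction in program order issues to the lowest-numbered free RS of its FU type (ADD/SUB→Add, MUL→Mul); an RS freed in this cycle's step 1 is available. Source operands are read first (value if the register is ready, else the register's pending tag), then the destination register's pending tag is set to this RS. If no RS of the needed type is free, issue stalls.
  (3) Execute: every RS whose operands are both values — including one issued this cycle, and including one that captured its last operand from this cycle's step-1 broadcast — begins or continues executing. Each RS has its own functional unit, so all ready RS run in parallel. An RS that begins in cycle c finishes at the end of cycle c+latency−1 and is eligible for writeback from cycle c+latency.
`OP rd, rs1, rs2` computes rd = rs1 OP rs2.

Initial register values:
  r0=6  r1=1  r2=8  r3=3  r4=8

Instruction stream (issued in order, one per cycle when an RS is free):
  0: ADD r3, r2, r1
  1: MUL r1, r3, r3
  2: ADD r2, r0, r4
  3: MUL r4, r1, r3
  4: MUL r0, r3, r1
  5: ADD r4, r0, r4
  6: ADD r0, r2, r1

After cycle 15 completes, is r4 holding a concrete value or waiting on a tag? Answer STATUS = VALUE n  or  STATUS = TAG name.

cycle 1: issue ADD r3<-Add1 // r0:6,r1:1,r2:8,r3:Add1,r4:8
cycle 2: issue MUL r1<-Mul1 // r0:6,r1:Mul1,r2:8,r3:Add1,r4:8
cycle 3: CDB Add1=9; issue ADD r2<-Add1 // r0:6,r1:Mul1,r2:Add1,r3:9,r4:8
cycle 4: issue MUL r4<-Mul2 // r0:6,r1:Mul1,r2:Add1,r3:9,r4:Mul2
cycle 5: CDB Add1=14; stall // r0:6,r1:Mul1,r2:14,r3:9,r4:Mul2
cycle 6: stall // r0:6,r1:Mul1,r2:14,r3:9,r4:Mul2
cycle 7: stall // r0:6,r1:Mul1,r2:14,r3:9,r4:Mul2
cycle 8: CDB Mul1=81; issue MUL r0<-Mul1 // r0:Mul1,r1:81,r2:14,r3:9,r4:Mul2
cycle 9: issue ADD r4<-Add1 // r0:Mul1,r1:81,r2:14,r3:9,r4:Add1
cycle 10: issue ADD r0<-Add2 // r0:Add2,r1:81,r2:14,r3:9,r4:Add1
cycle 11: - // r0:Add2,r1:81,r2:14,r3:9,r4:Add1
cycle 12: CDB Add2=95 // r0:95,r1:81,r2:14,r3:9,r4:Add1
cycle 13: CDB Mul1=729 // r0:95,r1:81,r2:14,r3:9,r4:Add1
cycle 14: CDB Mul2=729 // r0:95,r1:81,r2:14,r3:9,r4:Add1
cycle 15: - // r0:95,r1:81,r2:14,r3:9,r4:Add1

STATUS = TAG Add1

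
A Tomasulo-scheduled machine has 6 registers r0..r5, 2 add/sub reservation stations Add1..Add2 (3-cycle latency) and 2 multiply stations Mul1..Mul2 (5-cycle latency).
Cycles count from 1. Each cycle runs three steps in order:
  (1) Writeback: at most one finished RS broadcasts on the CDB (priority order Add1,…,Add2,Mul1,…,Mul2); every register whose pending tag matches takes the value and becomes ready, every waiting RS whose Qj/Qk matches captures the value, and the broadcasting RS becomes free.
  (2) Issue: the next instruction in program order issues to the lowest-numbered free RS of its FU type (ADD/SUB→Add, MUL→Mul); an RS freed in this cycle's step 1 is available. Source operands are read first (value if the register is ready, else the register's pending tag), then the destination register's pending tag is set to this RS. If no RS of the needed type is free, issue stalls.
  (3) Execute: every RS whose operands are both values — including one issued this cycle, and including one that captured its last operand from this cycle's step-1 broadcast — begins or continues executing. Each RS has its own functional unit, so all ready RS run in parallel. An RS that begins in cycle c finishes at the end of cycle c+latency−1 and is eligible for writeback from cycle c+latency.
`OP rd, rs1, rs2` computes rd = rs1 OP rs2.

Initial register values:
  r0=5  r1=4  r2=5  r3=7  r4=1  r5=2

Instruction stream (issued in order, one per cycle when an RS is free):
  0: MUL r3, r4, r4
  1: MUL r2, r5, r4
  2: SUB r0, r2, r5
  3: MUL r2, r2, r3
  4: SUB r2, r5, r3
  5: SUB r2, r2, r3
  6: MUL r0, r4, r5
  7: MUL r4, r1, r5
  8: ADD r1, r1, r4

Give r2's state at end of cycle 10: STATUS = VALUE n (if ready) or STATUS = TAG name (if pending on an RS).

  c1: issue MUL r3<-Mul1  regs: r0:5,r1:4,r2:5,r3:Mul1,r4:1,r5:2
  c2: issue MUL r2<-Mul2  regs: r0:5,r1:4,r2:Mul2,r3:Mul1,r4:1,r5:2
  c3: issue SUB r0<-Add1  regs: r0:Add1,r1:4,r2:Mul2,r3:Mul1,r4:1,r5:2
  c4: stall  regs: r0:Add1,r1:4,r2:Mul2,r3:Mul1,r4:1,r5:2
  c5: stall  regs: r0:Add1,r1:4,r2:Mul2,r3:Mul1,r4:1,r5:2
  c6: CDB Mul1=1; issue MUL r2<-Mul1  regs: r0:Add1,r1:4,r2:Mul1,r3:1,r4:1,r5:2
  c7: CDB Mul2=2; issue SUB r2<-Add2  regs: r0:Add1,r1:4,r2:Add2,r3:1,r4:1,r5:2
  c8: stall  regs: r0:Add1,r1:4,r2:Add2,r3:1,r4:1,r5:2
  c9: stall  regs: r0:Add1,r1:4,r2:Add2,r3:1,r4:1,r5:2
  c10: CDB Add1=0; issue SUB r2<-Add1  regs: r0:0,r1:4,r2:Add1,r3:1,r4:1,r5:2

STATUS = TAG Add1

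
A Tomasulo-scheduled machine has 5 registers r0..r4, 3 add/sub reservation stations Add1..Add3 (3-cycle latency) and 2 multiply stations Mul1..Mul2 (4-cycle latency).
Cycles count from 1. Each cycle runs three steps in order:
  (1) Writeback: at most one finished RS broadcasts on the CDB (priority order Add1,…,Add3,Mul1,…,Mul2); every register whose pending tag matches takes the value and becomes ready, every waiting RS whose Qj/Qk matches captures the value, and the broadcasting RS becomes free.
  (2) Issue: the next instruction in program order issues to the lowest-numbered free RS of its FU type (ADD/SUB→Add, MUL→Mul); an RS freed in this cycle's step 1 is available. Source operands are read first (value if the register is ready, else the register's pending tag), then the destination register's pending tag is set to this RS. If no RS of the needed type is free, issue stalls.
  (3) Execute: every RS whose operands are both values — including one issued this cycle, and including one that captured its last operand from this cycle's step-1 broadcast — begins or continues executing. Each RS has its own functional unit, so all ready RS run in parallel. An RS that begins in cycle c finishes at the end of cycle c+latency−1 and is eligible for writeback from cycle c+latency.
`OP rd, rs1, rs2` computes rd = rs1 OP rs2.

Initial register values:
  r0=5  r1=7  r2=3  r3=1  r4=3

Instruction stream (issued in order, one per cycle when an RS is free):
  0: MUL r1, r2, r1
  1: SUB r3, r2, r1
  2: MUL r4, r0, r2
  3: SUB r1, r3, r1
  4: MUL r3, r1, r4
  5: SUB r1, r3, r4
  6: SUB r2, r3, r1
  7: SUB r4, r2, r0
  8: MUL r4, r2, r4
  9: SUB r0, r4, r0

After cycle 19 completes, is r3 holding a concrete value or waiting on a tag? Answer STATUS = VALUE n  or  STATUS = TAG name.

c1: issue MUL r1<-Mul1 | r0:5,r1:Mul1,r2:3,r3:1,r4:3
c2: issue SUB r3<-Add1 | r0:5,r1:Mul1,r2:3,r3:Add1,r4:3
c3: issue MUL r4<-Mul2 | r0:5,r1:Mul1,r2:3,r3:Add1,r4:Mul2
c4: issue SUB r1<-Add2 | r0:5,r1:Add2,r2:3,r3:Add1,r4:Mul2
c5: CDB Mul1=21; issue MUL r3<-Mul1 | r0:5,r1:Add2,r2:3,r3:Mul1,r4:Mul2
c6: issue SUB r1<-Add3 | r0:5,r1:Add3,r2:3,r3:Mul1,r4:Mul2
c7: CDB Mul2=15; stall | r0:5,r1:Add3,r2:3,r3:Mul1,r4:15
c8: CDB Add1=-18; issue SUB r2<-Add1 | r0:5,r1:Add3,r2:Add1,r3:Mul1,r4:15
c9: stall | r0:5,r1:Add3,r2:Add1,r3:Mul1,r4:15
c10: stall | r0:5,r1:Add3,r2:Add1,r3:Mul1,r4:15
c11: CDB Add2=-39; issue SUB r4<-Add2 | r0:5,r1:Add3,r2:Add1,r3:Mul1,r4:Add2
c12: issue MUL r4<-Mul2 | r0:5,r1:Add3,r2:Add1,r3:Mul1,r4:Mul2
c13: stall | r0:5,r1:Add3,r2:Add1,r3:Mul1,r4:Mul2
c14: stall | r0:5,r1:Add3,r2:Add1,r3:Mul1,r4:Mul2
c15: CDB Mul1=-585; stall | r0:5,r1:Add3,r2:Add1,r3:-585,r4:Mul2
c16: stall | r0:5,r1:Add3,r2:Add1,r3:-585,r4:Mul2
c17: stall | r0:5,r1:Add3,r2:Add1,r3:-585,r4:Mul2
c18: CDB Add3=-600; issue SUB r0<-Add3 | r0:Add3,r1:-600,r2:Add1,r3:-585,r4:Mul2
c19: - | r0:Add3,r1:-600,r2:Add1,r3:-585,r4:Mul2

STATUS = VALUE -585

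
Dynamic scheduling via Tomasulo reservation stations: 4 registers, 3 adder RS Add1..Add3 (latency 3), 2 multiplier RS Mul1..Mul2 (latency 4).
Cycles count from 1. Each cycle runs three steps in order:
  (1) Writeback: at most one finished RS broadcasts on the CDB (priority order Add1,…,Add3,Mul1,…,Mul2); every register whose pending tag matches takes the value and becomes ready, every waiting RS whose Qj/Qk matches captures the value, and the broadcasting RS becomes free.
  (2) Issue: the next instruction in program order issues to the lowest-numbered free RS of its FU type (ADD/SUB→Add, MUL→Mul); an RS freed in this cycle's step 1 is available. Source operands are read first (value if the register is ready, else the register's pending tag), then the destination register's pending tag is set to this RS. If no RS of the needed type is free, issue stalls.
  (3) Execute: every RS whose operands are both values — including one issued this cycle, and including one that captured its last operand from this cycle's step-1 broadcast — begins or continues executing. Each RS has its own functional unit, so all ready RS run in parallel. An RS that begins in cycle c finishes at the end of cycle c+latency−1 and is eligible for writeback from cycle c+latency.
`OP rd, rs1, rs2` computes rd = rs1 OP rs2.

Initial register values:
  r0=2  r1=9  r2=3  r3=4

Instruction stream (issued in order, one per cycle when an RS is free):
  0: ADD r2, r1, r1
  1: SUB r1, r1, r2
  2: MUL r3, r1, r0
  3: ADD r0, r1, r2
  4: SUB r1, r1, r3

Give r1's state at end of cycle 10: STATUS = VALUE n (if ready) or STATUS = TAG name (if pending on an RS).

  c1: issue ADD r2<-Add1  regs: r0:2,r1:9,r2:Add1,r3:4
  c2: issue SUB r1<-Add2  regs: r0:2,r1:Add2,r2:Add1,r3:4
  c3: issue MUL r3<-Mul1  regs: r0:2,r1:Add2,r2:Add1,r3:Mul1
  c4: CDB Add1=18; issue ADD r0<-Add1  regs: r0:Add1,r1:Add2,r2:18,r3:Mul1
  c5: issue SUB r1<-Add3  regs: r0:Add1,r1:Add3,r2:18,r3:Mul1
  c6: -  regs: r0:Add1,r1:Add3,r2:18,r3:Mul1
  c7: CDB Add2=-9  regs: r0:Add1,r1:Add3,r2:18,r3:Mul1
  c8: -  regs: r0:Add1,r1:Add3,r2:18,r3:Mul1
  c9: -  regs: r0:Add1,r1:Add3,r2:18,r3:Mul1
  c10: CDB Add1=9  regs: r0:9,r1:Add3,r2:18,r3:Mul1

STATUS = TAG Add3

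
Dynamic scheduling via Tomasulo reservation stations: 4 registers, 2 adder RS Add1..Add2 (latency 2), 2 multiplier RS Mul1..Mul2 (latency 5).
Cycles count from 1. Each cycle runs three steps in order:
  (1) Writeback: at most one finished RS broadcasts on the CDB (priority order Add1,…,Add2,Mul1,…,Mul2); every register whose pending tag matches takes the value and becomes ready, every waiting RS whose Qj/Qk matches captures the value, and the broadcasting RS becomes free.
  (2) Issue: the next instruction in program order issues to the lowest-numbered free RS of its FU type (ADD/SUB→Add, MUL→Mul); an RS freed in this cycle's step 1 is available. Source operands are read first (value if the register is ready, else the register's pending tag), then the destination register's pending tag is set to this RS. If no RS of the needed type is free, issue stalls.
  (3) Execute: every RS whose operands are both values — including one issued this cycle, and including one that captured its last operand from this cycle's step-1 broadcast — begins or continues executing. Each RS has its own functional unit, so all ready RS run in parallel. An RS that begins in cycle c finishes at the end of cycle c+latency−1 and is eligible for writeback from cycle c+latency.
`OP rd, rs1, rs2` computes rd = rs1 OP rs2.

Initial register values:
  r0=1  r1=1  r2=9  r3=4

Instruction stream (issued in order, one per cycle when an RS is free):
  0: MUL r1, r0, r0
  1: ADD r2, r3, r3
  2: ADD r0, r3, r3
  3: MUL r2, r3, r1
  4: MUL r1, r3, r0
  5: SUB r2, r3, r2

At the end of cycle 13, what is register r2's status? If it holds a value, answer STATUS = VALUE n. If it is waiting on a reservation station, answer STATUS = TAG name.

  c1: issue MUL r1<-Mul1  regs: r0:1,r1:Mul1,r2:9,r3:4
  c2: issue ADD r2<-Add1  regs: r0:1,r1:Mul1,r2:Add1,r3:4
  c3: issue ADD r0<-Add2  regs: r0:Add2,r1:Mul1,r2:Add1,r3:4
  c4: CDB Add1=8; issue MUL r2<-Mul2  regs: r0:Add2,r1:Mul1,r2:Mul2,r3:4
  c5: CDB Add2=8; stall  regs: r0:8,r1:Mul1,r2:Mul2,r3:4
  c6: CDB Mul1=1; issue MUL r1<-Mul1  regs: r0:8,r1:Mul1,r2:Mul2,r3:4
  c7: issue SUB r2<-Add1  regs: r0:8,r1:Mul1,r2:Add1,r3:4
  c8: -  regs: r0:8,r1:Mul1,r2:Add1,r3:4
  c9: -  regs: r0:8,r1:Mul1,r2:Add1,r3:4
  c10: -  regs: r0:8,r1:Mul1,r2:Add1,r3:4
  c11: CDB Mul1=32  regs: r0:8,r1:32,r2:Add1,r3:4
  c12: CDB Mul2=4  regs: r0:8,r1:32,r2:Add1,r3:4
  c13: -  regs: r0:8,r1:32,r2:Add1,r3:4

STATUS = TAG Add1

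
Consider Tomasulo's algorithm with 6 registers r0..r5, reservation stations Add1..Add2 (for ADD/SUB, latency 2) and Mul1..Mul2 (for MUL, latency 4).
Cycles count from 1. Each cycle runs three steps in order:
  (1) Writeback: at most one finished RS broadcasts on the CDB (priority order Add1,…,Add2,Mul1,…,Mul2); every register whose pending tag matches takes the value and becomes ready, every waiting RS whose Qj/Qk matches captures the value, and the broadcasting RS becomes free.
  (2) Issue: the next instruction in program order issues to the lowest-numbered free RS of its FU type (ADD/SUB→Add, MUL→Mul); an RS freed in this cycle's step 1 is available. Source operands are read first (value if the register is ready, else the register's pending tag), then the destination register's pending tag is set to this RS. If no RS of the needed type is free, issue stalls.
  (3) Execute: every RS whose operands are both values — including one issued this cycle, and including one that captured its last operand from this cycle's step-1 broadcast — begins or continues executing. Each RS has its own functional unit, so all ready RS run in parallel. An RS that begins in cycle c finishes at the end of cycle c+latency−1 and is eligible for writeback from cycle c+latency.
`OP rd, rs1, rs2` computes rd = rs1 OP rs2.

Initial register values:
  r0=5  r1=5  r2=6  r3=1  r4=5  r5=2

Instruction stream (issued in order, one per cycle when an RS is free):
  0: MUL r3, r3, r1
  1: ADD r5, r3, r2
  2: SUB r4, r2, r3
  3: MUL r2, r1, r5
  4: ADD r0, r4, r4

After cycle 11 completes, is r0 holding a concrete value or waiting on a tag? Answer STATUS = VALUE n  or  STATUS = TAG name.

cycle 1: issue MUL r3<-Mul1 // r0:5,r1:5,r2:6,r3:Mul1,r4:5,r5:2
cycle 2: issue ADD r5<-Add1 // r0:5,r1:5,r2:6,r3:Mul1,r4:5,r5:Add1
cycle 3: issue SUB r4<-Add2 // r0:5,r1:5,r2:6,r3:Mul1,r4:Add2,r5:Add1
cycle 4: issue MUL r2<-Mul2 // r0:5,r1:5,r2:Mul2,r3:Mul1,r4:Add2,r5:Add1
cycle 5: CDB Mul1=5; stall // r0:5,r1:5,r2:Mul2,r3:5,r4:Add2,r5:Add1
cycle 6: stall // r0:5,r1:5,r2:Mul2,r3:5,r4:Add2,r5:Add1
cycle 7: CDB Add1=11; issue ADD r0<-Add1 // r0:Add1,r1:5,r2:Mul2,r3:5,r4:Add2,r5:11
cycle 8: CDB Add2=1 // r0:Add1,r1:5,r2:Mul2,r3:5,r4:1,r5:11
cycle 9: - // r0:Add1,r1:5,r2:Mul2,r3:5,r4:1,r5:11
cycle 10: CDB Add1=2 // r0:2,r1:5,r2:Mul2,r3:5,r4:1,r5:11
cycle 11: CDB Mul2=55 // r0:2,r1:5,r2:55,r3:5,r4:1,r5:11

STATUS = VALUE 2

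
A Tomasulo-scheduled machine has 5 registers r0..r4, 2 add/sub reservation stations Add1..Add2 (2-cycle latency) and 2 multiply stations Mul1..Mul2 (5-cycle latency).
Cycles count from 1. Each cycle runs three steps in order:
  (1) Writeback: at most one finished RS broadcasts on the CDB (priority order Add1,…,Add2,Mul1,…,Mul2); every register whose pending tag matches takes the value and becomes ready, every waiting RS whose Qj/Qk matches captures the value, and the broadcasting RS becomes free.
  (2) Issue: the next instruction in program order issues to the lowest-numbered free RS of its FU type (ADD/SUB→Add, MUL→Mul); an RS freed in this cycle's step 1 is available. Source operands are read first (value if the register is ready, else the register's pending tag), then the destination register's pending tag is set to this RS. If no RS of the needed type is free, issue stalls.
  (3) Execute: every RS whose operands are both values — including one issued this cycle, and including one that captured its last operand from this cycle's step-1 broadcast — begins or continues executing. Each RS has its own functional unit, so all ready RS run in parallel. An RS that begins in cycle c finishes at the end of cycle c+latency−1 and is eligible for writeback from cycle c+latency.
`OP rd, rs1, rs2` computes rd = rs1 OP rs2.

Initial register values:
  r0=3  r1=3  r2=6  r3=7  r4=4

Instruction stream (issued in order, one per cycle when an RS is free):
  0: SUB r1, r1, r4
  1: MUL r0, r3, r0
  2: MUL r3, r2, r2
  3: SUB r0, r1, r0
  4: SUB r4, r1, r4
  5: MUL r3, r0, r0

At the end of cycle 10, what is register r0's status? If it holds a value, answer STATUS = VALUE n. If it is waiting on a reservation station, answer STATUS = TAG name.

STATUS = VALUE -22

c1: issue SUB r1<-Add1 | r0:3,r1:Add1,r2:6,r3:7,r4:4
c2: issue MUL r0<-Mul1 | r0:Mul1,r1:Add1,r2:6,r3:7,r4:4
c3: CDB Add1=-1; issue MUL r3<-Mul2 | r0:Mul1,r1:-1,r2:6,r3:Mul2,r4:4
c4: issue SUB r0<-Add1 | r0:Add1,r1:-1,r2:6,r3:Mul2,r4:4
c5: issue SUB r4<-Add2 | r0:Add1,r1:-1,r2:6,r3:Mul2,r4:Add2
c6: stall | r0:Add1,r1:-1,r2:6,r3:Mul2,r4:Add2
c7: CDB Add2=-5; stall | r0:Add1,r1:-1,r2:6,r3:Mul2,r4:-5
c8: CDB Mul1=21; issue MUL r3<-Mul1 | r0:Add1,r1:-1,r2:6,r3:Mul1,r4:-5
c9: CDB Mul2=36 | r0:Add1,r1:-1,r2:6,r3:Mul1,r4:-5
c10: CDB Add1=-22 | r0:-22,r1:-1,r2:6,r3:Mul1,r4:-5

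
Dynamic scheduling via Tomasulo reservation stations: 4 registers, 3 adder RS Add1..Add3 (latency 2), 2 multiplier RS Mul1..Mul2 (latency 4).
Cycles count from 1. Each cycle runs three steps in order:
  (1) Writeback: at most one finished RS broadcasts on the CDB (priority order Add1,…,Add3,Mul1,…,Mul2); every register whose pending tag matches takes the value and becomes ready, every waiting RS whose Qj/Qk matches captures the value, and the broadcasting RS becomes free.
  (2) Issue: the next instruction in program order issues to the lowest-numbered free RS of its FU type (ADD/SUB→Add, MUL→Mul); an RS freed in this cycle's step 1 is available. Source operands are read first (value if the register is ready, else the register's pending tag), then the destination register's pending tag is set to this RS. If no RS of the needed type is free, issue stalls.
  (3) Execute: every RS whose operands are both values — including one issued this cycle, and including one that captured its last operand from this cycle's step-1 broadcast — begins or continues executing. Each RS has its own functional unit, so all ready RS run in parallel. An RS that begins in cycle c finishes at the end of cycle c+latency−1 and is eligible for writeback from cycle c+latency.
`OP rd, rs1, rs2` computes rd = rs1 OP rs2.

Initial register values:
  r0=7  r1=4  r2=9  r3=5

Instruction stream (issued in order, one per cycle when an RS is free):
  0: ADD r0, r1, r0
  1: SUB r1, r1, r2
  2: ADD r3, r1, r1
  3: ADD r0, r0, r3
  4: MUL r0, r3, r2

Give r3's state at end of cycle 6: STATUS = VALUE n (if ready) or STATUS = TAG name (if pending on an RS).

STATUS = VALUE -10

  c1: issue ADD r0<-Add1  regs: r0:Add1,r1:4,r2:9,r3:5
  c2: issue SUB r1<-Add2  regs: r0:Add1,r1:Add2,r2:9,r3:5
  c3: CDB Add1=11; issue ADD r3<-Add1  regs: r0:11,r1:Add2,r2:9,r3:Add1
  c4: CDB Add2=-5; issue ADD r0<-Add2  regs: r0:Add2,r1:-5,r2:9,r3:Add1
  c5: issue MUL r0<-Mul1  regs: r0:Mul1,r1:-5,r2:9,r3:Add1
  c6: CDB Add1=-10  regs: r0:Mul1,r1:-5,r2:9,r3:-10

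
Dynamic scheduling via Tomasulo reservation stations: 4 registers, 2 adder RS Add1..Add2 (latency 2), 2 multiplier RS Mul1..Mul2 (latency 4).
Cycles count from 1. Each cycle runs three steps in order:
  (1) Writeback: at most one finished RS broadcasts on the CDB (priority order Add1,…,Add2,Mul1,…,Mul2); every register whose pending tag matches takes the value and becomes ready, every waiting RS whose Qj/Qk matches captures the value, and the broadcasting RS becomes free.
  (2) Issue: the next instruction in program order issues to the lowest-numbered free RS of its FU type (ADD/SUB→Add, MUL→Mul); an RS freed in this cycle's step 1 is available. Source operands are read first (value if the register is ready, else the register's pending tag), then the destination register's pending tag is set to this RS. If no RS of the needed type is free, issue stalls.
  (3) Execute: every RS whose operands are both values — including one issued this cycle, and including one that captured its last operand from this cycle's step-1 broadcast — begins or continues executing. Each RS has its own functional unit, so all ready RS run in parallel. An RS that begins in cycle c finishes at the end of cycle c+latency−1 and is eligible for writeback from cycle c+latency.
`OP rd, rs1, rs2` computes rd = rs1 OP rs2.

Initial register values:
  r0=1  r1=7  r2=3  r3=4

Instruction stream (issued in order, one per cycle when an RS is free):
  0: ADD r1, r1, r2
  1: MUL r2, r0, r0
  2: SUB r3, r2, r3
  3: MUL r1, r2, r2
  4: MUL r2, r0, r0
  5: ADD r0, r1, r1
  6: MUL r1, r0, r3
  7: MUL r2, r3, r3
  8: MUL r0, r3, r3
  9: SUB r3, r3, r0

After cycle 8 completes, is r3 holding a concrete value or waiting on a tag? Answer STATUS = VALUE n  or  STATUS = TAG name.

c1: issue ADD r1<-Add1 | r0:1,r1:Add1,r2:3,r3:4
c2: issue MUL r2<-Mul1 | r0:1,r1:Add1,r2:Mul1,r3:4
c3: CDB Add1=10; issue SUB r3<-Add1 | r0:1,r1:10,r2:Mul1,r3:Add1
c4: issue MUL r1<-Mul2 | r0:1,r1:Mul2,r2:Mul1,r3:Add1
c5: stall | r0:1,r1:Mul2,r2:Mul1,r3:Add1
c6: CDB Mul1=1; issue MUL r2<-Mul1 | r0:1,r1:Mul2,r2:Mul1,r3:Add1
c7: issue ADD r0<-Add2 | r0:Add2,r1:Mul2,r2:Mul1,r3:Add1
c8: CDB Add1=-3; stall | r0:Add2,r1:Mul2,r2:Mul1,r3:-3

STATUS = VALUE -3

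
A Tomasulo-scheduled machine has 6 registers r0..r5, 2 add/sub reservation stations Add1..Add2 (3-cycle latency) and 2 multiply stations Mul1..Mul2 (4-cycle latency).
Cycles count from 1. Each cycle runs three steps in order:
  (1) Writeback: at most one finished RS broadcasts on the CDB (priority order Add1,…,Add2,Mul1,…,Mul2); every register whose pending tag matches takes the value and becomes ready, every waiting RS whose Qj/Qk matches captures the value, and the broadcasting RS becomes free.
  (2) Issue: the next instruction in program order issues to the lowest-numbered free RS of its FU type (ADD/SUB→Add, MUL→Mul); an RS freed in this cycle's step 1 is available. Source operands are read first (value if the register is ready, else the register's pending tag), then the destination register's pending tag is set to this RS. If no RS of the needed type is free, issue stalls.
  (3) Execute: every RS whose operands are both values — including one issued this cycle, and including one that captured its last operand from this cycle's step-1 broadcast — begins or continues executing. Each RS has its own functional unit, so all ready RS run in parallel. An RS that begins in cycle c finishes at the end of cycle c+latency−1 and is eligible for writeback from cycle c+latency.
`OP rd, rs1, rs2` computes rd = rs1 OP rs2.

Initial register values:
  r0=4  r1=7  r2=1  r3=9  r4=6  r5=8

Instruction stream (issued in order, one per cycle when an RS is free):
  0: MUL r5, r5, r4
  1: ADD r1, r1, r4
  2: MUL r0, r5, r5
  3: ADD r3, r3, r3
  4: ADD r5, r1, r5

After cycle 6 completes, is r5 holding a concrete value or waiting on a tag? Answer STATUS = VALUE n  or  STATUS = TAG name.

STATUS = TAG Add1

  c1: issue MUL r5<-Mul1  regs: r0:4,r1:7,r2:1,r3:9,r4:6,r5:Mul1
  c2: issue ADD r1<-Add1  regs: r0:4,r1:Add1,r2:1,r3:9,r4:6,r5:Mul1
  c3: issue MUL r0<-Mul2  regs: r0:Mul2,r1:Add1,r2:1,r3:9,r4:6,r5:Mul1
  c4: issue ADD r3<-Add2  regs: r0:Mul2,r1:Add1,r2:1,r3:Add2,r4:6,r5:Mul1
  c5: CDB Add1=13; issue ADD r5<-Add1  regs: r0:Mul2,r1:13,r2:1,r3:Add2,r4:6,r5:Add1
  c6: CDB Mul1=48  regs: r0:Mul2,r1:13,r2:1,r3:Add2,r4:6,r5:Add1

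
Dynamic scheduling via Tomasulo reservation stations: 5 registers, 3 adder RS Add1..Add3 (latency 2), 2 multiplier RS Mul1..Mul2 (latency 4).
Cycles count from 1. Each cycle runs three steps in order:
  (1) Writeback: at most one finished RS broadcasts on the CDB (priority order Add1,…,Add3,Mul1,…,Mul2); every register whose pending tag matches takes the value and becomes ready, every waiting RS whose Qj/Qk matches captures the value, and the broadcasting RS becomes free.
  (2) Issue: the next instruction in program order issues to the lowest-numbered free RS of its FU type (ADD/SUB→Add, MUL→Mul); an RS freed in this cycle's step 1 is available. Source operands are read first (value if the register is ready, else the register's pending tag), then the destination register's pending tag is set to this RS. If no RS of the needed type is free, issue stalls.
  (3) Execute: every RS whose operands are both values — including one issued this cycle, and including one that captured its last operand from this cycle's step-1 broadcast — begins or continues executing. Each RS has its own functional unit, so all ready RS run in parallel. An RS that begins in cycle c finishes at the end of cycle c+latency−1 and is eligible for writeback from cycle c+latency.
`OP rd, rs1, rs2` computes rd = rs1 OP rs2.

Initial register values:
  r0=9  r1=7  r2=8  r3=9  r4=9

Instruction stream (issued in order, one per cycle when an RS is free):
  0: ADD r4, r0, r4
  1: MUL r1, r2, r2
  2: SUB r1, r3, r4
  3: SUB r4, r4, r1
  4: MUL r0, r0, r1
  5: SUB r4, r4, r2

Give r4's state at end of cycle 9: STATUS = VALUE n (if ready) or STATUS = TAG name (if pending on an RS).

  c1: issue ADD r4<-Add1  regs: r0:9,r1:7,r2:8,r3:9,r4:Add1
  c2: issue MUL r1<-Mul1  regs: r0:9,r1:Mul1,r2:8,r3:9,r4:Add1
  c3: CDB Add1=18; issue SUB r1<-Add1  regs: r0:9,r1:Add1,r2:8,r3:9,r4:18
  c4: issue SUB r4<-Add2  regs: r0:9,r1:Add1,r2:8,r3:9,r4:Add2
  c5: CDB Add1=-9; issue MUL r0<-Mul2  regs: r0:Mul2,r1:-9,r2:8,r3:9,r4:Add2
  c6: CDB Mul1=64; issue SUB r4<-Add1  regs: r0:Mul2,r1:-9,r2:8,r3:9,r4:Add1
  c7: CDB Add2=27  regs: r0:Mul2,r1:-9,r2:8,r3:9,r4:Add1
  c8: -  regs: r0:Mul2,r1:-9,r2:8,r3:9,r4:Add1
  c9: CDB Add1=19  regs: r0:Mul2,r1:-9,r2:8,r3:9,r4:19

STATUS = VALUE 19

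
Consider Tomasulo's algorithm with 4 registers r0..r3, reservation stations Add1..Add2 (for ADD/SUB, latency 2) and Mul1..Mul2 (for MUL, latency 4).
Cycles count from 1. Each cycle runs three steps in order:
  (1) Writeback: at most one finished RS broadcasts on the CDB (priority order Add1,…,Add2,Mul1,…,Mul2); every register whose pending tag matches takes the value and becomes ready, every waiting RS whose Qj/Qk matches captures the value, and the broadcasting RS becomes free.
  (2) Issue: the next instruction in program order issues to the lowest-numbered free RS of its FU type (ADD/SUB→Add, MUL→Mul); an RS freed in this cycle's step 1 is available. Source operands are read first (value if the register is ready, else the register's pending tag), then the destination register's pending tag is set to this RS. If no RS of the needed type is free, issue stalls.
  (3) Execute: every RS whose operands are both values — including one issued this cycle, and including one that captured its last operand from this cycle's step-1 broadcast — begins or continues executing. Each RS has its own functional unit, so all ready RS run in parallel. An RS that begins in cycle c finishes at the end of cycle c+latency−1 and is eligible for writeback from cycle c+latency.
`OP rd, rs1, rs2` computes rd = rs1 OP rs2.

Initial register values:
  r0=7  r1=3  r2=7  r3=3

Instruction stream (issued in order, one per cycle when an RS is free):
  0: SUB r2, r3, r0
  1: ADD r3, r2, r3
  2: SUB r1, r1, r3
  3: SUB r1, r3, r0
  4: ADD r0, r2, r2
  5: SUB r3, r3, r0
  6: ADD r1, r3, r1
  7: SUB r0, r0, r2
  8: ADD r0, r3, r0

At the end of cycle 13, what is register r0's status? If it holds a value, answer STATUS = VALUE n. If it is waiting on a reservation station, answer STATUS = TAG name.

STATUS = TAG Add1

cycle 1: issue SUB r2<-Add1 // r0:7,r1:3,r2:Add1,r3:3
cycle 2: issue ADD r3<-Add2 // r0:7,r1:3,r2:Add1,r3:Add2
cycle 3: CDB Add1=-4; issue SUB r1<-Add1 // r0:7,r1:Add1,r2:-4,r3:Add2
cycle 4: stall // r0:7,r1:Add1,r2:-4,r3:Add2
cycle 5: CDB Add2=-1; issue SUB r1<-Add2 // r0:7,r1:Add2,r2:-4,r3:-1
cycle 6: stall // r0:7,r1:Add2,r2:-4,r3:-1
cycle 7: CDB Add1=4; issue ADD r0<-Add1 // r0:Add1,r1:Add2,r2:-4,r3:-1
cycle 8: CDB Add2=-8; issue SUB r3<-Add2 // r0:Add1,r1:-8,r2:-4,r3:Add2
cycle 9: CDB Add1=-8; issue ADD r1<-Add1 // r0:-8,r1:Add1,r2:-4,r3:Add2
cycle 10: stall // r0:-8,r1:Add1,r2:-4,r3:Add2
cycle 11: CDB Add2=7; issue SUB r0<-Add2 // r0:Add2,r1:Add1,r2:-4,r3:7
cycle 12: stall // r0:Add2,r1:Add1,r2:-4,r3:7
cycle 13: CDB Add1=-1; issue ADD r0<-Add1 // r0:Add1,r1:-1,r2:-4,r3:7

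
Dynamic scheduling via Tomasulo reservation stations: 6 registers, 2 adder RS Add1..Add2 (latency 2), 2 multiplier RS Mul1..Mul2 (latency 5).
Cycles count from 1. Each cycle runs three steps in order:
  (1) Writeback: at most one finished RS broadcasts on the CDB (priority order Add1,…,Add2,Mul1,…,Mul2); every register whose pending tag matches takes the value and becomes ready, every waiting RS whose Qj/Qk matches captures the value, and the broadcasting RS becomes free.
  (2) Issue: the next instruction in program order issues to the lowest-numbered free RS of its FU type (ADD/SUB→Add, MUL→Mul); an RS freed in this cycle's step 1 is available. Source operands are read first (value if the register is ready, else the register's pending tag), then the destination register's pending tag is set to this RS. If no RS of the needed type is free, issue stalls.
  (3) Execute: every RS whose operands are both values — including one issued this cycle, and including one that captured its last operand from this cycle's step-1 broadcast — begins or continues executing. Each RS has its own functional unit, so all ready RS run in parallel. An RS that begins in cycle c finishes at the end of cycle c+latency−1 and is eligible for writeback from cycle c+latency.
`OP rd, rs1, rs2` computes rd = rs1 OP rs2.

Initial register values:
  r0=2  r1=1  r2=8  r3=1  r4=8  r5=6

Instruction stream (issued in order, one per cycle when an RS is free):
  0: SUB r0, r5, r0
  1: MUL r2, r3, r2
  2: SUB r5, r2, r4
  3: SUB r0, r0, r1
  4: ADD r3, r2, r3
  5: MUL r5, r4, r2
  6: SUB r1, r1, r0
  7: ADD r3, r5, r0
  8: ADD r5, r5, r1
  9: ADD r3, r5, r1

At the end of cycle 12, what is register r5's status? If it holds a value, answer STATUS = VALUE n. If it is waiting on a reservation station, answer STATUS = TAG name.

c1: issue SUB r0<-Add1 | r0:Add1,r1:1,r2:8,r3:1,r4:8,r5:6
c2: issue MUL r2<-Mul1 | r0:Add1,r1:1,r2:Mul1,r3:1,r4:8,r5:6
c3: CDB Add1=4; issue SUB r5<-Add1 | r0:4,r1:1,r2:Mul1,r3:1,r4:8,r5:Add1
c4: issue SUB r0<-Add2 | r0:Add2,r1:1,r2:Mul1,r3:1,r4:8,r5:Add1
c5: stall | r0:Add2,r1:1,r2:Mul1,r3:1,r4:8,r5:Add1
c6: CDB Add2=3; issue ADD r3<-Add2 | r0:3,r1:1,r2:Mul1,r3:Add2,r4:8,r5:Add1
c7: CDB Mul1=8; issue MUL r5<-Mul1 | r0:3,r1:1,r2:8,r3:Add2,r4:8,r5:Mul1
c8: stall | r0:3,r1:1,r2:8,r3:Add2,r4:8,r5:Mul1
c9: CDB Add1=0; issue SUB r1<-Add1 | r0:3,r1:Add1,r2:8,r3:Add2,r4:8,r5:Mul1
c10: CDB Add2=9; issue ADD r3<-Add2 | r0:3,r1:Add1,r2:8,r3:Add2,r4:8,r5:Mul1
c11: CDB Add1=-2; issue ADD r5<-Add1 | r0:3,r1:-2,r2:8,r3:Add2,r4:8,r5:Add1
c12: CDB Mul1=64; stall | r0:3,r1:-2,r2:8,r3:Add2,r4:8,r5:Add1

STATUS = TAG Add1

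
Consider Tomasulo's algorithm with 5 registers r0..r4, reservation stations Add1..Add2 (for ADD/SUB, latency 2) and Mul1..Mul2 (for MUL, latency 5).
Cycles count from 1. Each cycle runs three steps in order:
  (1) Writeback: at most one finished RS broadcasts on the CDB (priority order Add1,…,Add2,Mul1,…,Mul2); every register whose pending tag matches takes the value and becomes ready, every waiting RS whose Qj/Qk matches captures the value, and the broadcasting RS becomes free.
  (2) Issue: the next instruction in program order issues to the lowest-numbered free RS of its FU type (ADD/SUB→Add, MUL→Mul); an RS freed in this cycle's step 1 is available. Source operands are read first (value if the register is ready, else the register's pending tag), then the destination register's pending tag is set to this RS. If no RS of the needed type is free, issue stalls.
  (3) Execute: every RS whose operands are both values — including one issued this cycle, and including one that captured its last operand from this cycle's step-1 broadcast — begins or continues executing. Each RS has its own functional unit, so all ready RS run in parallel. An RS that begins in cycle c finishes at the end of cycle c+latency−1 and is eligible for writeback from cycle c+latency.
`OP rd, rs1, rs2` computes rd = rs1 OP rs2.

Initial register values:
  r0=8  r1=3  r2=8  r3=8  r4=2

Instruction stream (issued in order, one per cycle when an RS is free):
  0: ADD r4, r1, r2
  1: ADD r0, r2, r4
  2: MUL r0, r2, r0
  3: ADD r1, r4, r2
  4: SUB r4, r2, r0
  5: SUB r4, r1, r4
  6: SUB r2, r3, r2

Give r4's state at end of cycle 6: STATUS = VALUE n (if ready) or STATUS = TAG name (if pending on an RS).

STATUS = TAG Add1

  c1: issue ADD r4<-Add1  regs: r0:8,r1:3,r2:8,r3:8,r4:Add1
  c2: issue ADD r0<-Add2  regs: r0:Add2,r1:3,r2:8,r3:8,r4:Add1
  c3: CDB Add1=11; issue MUL r0<-Mul1  regs: r0:Mul1,r1:3,r2:8,r3:8,r4:11
  c4: issue ADD r1<-Add1  regs: r0:Mul1,r1:Add1,r2:8,r3:8,r4:11
  c5: CDB Add2=19; issue SUB r4<-Add2  regs: r0:Mul1,r1:Add1,r2:8,r3:8,r4:Add2
  c6: CDB Add1=19; issue SUB r4<-Add1  regs: r0:Mul1,r1:19,r2:8,r3:8,r4:Add1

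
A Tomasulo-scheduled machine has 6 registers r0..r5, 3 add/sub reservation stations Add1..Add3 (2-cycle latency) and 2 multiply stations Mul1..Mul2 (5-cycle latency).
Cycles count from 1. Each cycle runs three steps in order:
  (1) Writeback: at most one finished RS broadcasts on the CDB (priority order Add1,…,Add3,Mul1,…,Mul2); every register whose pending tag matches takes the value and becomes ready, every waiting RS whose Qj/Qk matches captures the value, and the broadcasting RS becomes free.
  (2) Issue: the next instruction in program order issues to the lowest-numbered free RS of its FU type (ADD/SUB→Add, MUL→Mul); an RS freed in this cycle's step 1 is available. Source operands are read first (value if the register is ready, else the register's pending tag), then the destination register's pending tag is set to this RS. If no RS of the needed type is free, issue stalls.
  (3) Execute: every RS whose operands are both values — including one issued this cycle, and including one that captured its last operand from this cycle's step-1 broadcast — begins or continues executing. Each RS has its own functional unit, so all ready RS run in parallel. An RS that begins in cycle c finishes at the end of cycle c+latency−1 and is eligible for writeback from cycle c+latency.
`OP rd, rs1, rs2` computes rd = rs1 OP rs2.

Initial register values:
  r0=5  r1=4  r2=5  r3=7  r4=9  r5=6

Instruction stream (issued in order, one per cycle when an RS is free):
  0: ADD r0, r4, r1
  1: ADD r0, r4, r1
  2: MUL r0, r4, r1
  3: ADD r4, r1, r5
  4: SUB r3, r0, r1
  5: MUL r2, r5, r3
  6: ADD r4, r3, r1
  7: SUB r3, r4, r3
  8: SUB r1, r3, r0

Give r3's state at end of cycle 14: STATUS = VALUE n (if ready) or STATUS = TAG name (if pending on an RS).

cycle 1: issue ADD r0<-Add1 // r0:Add1,r1:4,r2:5,r3:7,r4:9,r5:6
cycle 2: issue ADD r0<-Add2 // r0:Add2,r1:4,r2:5,r3:7,r4:9,r5:6
cycle 3: CDB Add1=13; issue MUL r0<-Mul1 // r0:Mul1,r1:4,r2:5,r3:7,r4:9,r5:6
cycle 4: CDB Add2=13; issue ADD r4<-Add1 // r0:Mul1,r1:4,r2:5,r3:7,r4:Add1,r5:6
cycle 5: issue SUB r3<-Add2 // r0:Mul1,r1:4,r2:5,r3:Add2,r4:Add1,r5:6
cycle 6: CDB Add1=10; issue MUL r2<-Mul2 // r0:Mul1,r1:4,r2:Mul2,r3:Add2,r4:10,r5:6
cycle 7: issue ADD r4<-Add1 // r0:Mul1,r1:4,r2:Mul2,r3:Add2,r4:Add1,r5:6
cycle 8: CDB Mul1=36; issue SUB r3<-Add3 // r0:36,r1:4,r2:Mul2,r3:Add3,r4:Add1,r5:6
cycle 9: stall // r0:36,r1:4,r2:Mul2,r3:Add3,r4:Add1,r5:6
cycle 10: CDB Add2=32; issue SUB r1<-Add2 // r0:36,r1:Add2,r2:Mul2,r3:Add3,r4:Add1,r5:6
cycle 11: - // r0:36,r1:Add2,r2:Mul2,r3:Add3,r4:Add1,r5:6
cycle 12: CDB Add1=36 // r0:36,r1:Add2,r2:Mul2,r3:Add3,r4:36,r5:6
cycle 13: - // r0:36,r1:Add2,r2:Mul2,r3:Add3,r4:36,r5:6
cycle 14: CDB Add3=4 // r0:36,r1:Add2,r2:Mul2,r3:4,r4:36,r5:6

STATUS = VALUE 4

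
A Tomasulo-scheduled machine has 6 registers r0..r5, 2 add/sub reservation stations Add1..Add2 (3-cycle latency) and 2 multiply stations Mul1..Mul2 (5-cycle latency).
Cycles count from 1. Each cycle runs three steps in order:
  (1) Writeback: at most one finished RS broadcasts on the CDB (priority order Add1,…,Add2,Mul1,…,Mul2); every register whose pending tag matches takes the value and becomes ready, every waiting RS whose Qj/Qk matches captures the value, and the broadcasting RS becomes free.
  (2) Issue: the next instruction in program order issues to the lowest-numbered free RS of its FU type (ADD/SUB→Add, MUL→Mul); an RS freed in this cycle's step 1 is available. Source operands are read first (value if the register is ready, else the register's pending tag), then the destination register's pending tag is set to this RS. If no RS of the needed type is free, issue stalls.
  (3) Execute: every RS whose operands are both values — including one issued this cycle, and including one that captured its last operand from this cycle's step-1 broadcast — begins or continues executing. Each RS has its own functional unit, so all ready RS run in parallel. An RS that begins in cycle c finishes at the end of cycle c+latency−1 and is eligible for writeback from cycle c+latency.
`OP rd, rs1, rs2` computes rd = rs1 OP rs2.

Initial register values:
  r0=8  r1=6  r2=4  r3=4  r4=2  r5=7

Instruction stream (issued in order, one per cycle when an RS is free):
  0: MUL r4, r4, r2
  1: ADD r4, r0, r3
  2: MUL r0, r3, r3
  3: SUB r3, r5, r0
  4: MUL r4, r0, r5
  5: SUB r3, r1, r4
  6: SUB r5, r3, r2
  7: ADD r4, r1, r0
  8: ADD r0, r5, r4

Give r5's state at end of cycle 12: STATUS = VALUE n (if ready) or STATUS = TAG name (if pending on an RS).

STATUS = TAG Add2

  c1: issue MUL r4<-Mul1  regs: r0:8,r1:6,r2:4,r3:4,r4:Mul1,r5:7
  c2: issue ADD r4<-Add1  regs: r0:8,r1:6,r2:4,r3:4,r4:Add1,r5:7
  c3: issue MUL r0<-Mul2  regs: r0:Mul2,r1:6,r2:4,r3:4,r4:Add1,r5:7
  c4: issue SUB r3<-Add2  regs: r0:Mul2,r1:6,r2:4,r3:Add2,r4:Add1,r5:7
  c5: CDB Add1=12; stall  regs: r0:Mul2,r1:6,r2:4,r3:Add2,r4:12,r5:7
  c6: CDB Mul1=8; issue MUL r4<-Mul1  regs: r0:Mul2,r1:6,r2:4,r3:Add2,r4:Mul1,r5:7
  c7: issue SUB r3<-Add1  regs: r0:Mul2,r1:6,r2:4,r3:Add1,r4:Mul1,r5:7
  c8: CDB Mul2=16; stall  regs: r0:16,r1:6,r2:4,r3:Add1,r4:Mul1,r5:7
  c9: stall  regs: r0:16,r1:6,r2:4,r3:Add1,r4:Mul1,r5:7
  c10: stall  regs: r0:16,r1:6,r2:4,r3:Add1,r4:Mul1,r5:7
  c11: CDB Add2=-9; issue SUB r5<-Add2  regs: r0:16,r1:6,r2:4,r3:Add1,r4:Mul1,r5:Add2
  c12: stall  regs: r0:16,r1:6,r2:4,r3:Add1,r4:Mul1,r5:Add2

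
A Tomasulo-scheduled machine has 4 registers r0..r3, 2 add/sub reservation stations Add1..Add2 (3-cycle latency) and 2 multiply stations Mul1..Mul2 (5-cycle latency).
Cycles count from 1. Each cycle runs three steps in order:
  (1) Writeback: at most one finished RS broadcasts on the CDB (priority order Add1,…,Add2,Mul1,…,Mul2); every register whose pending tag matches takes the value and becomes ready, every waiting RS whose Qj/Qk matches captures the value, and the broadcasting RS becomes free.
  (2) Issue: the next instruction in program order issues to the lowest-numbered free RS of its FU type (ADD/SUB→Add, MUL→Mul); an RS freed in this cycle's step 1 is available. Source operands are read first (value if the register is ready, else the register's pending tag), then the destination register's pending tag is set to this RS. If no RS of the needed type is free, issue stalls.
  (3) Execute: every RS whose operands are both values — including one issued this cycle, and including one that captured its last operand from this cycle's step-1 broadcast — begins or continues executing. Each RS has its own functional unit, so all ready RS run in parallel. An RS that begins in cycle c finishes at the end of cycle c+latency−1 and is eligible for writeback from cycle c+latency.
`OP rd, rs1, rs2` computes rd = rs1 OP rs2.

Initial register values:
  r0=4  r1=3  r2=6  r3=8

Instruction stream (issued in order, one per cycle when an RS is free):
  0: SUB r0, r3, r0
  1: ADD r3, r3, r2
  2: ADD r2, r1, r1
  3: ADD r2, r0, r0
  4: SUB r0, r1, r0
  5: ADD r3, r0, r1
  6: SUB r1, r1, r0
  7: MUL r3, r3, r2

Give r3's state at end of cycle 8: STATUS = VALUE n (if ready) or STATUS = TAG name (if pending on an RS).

STATUS = TAG Add2

cycle 1: issue SUB r0<-Add1 // r0:Add1,r1:3,r2:6,r3:8
cycle 2: issue ADD r3<-Add2 // r0:Add1,r1:3,r2:6,r3:Add2
cycle 3: stall // r0:Add1,r1:3,r2:6,r3:Add2
cycle 4: CDB Add1=4; issue ADD r2<-Add1 // r0:4,r1:3,r2:Add1,r3:Add2
cycle 5: CDB Add2=14; issue ADD r2<-Add2 // r0:4,r1:3,r2:Add2,r3:14
cycle 6: stall // r0:4,r1:3,r2:Add2,r3:14
cycle 7: CDB Add1=6; issue SUB r0<-Add1 // r0:Add1,r1:3,r2:Add2,r3:14
cycle 8: CDB Add2=8; issue ADD r3<-Add2 // r0:Add1,r1:3,r2:8,r3:Add2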